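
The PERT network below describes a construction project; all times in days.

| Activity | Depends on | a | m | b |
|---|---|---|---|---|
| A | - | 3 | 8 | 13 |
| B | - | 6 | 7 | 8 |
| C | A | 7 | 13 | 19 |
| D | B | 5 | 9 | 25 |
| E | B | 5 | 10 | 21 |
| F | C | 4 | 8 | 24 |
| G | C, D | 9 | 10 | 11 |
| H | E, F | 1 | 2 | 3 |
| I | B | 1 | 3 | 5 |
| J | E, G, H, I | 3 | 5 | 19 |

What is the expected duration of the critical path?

40 days

te_A = (3 + 4·8 + 13)/6 = 48/6 = 8
te_B = (6 + 4·7 + 8)/6 = 42/6 = 7
te_C = (7 + 4·13 + 19)/6 = 78/6 = 13
te_D = (5 + 4·9 + 25)/6 = 66/6 = 11
te_E = (5 + 4·10 + 21)/6 = 66/6 = 11
te_F = (4 + 4·8 + 24)/6 = 60/6 = 10
te_G = (9 + 4·10 + 11)/6 = 60/6 = 10
te_H = (1 + 4·2 + 3)/6 = 12/6 = 2
te_I = (1 + 4·3 + 5)/6 = 18/6 = 3
te_J = (3 + 4·5 + 19)/6 = 42/6 = 7

Forward pass:
ES_A = 0; EF_A = 8
ES_B = 0; EF_B = 7
ES_C = 8; EF_C = 8+13 = 21
ES_D = 7; EF_D = 7+11 = 18
ES_E = 7; EF_E = 7+11 = 18
ES_F = 21; EF_F = 21+10 = 31
ES_G = max(EF_C=21, EF_D=18) = 21; EF_G = 21+10 = 31
ES_H = max(EF_E=18, EF_F=31) = 31; EF_H = 31+2 = 33
ES_I = 7; EF_I = 7+3 = 10
ES_J = max(EF_E=18, EF_G=31, EF_H=33, EF_I=10) = 33; EF_J = 33+7 = 40
Expected project duration μ = 40 days. Critical path: A → C → F → H → J.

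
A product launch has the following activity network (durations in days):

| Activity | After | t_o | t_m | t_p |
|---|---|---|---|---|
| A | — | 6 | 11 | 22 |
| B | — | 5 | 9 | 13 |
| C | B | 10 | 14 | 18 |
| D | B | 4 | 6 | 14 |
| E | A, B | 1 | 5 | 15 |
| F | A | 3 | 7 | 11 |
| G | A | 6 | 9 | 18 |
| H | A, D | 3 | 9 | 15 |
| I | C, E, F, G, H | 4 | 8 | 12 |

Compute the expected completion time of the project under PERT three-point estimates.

33 days

te_A = (6 + 4·11 + 22)/6 = 72/6 = 12
te_B = (5 + 4·9 + 13)/6 = 54/6 = 9
te_C = (10 + 4·14 + 18)/6 = 84/6 = 14
te_D = (4 + 4·6 + 14)/6 = 42/6 = 7
te_E = (1 + 4·5 + 15)/6 = 36/6 = 6
te_F = (3 + 4·7 + 11)/6 = 42/6 = 7
te_G = (6 + 4·9 + 18)/6 = 60/6 = 10
te_H = (3 + 4·9 + 15)/6 = 54/6 = 9
te_I = (4 + 4·8 + 12)/6 = 48/6 = 8

Forward pass:
ES_A = 0; EF_A = 12
ES_B = 0; EF_B = 9
ES_C = 9; EF_C = 9+14 = 23
ES_D = 9; EF_D = 9+7 = 16
ES_E = max(EF_A=12, EF_B=9) = 12; EF_E = 12+6 = 18
ES_F = 12; EF_F = 12+7 = 19
ES_G = 12; EF_G = 12+10 = 22
ES_H = max(EF_A=12, EF_D=16) = 16; EF_H = 16+9 = 25
ES_I = max(EF_C=23, EF_E=18, EF_F=19, EF_G=22, EF_H=25) = 25; EF_I = 25+8 = 33
Expected project duration μ = 33 days. Critical path: B → D → H → I.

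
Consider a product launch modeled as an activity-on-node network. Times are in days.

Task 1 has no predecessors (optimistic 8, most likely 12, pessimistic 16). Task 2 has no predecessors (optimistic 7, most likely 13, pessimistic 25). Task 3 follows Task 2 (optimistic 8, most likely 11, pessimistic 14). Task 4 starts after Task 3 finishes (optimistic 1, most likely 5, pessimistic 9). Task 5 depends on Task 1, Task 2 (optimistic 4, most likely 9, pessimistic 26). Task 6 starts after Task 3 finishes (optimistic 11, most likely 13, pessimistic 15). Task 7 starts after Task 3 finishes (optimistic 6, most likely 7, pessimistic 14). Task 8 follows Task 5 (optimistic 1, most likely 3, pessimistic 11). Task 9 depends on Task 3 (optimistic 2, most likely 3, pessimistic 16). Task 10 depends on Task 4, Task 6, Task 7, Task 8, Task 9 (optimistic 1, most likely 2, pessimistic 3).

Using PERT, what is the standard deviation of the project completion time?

te_Task 1 = (8 + 4·12 + 16)/6 = 72/6 = 12; σ²_Task 1 = ((16−8)/6)² = 1.778
te_Task 2 = (7 + 4·13 + 25)/6 = 84/6 = 14; σ²_Task 2 = ((25−7)/6)² = 9.000
te_Task 3 = (8 + 4·11 + 14)/6 = 66/6 = 11; σ²_Task 3 = ((14−8)/6)² = 1.000
te_Task 4 = (1 + 4·5 + 9)/6 = 30/6 = 5; σ²_Task 4 = ((9−1)/6)² = 1.778
te_Task 5 = (4 + 4·9 + 26)/6 = 66/6 = 11; σ²_Task 5 = ((26−4)/6)² = 13.444
te_Task 6 = (11 + 4·13 + 15)/6 = 78/6 = 13; σ²_Task 6 = ((15−11)/6)² = 0.444
te_Task 7 = (6 + 4·7 + 14)/6 = 48/6 = 8; σ²_Task 7 = ((14−6)/6)² = 1.778
te_Task 8 = (1 + 4·3 + 11)/6 = 24/6 = 4; σ²_Task 8 = ((11−1)/6)² = 2.778
te_Task 9 = (2 + 4·3 + 16)/6 = 30/6 = 5; σ²_Task 9 = ((16−2)/6)² = 5.444
te_Task 10 = (1 + 4·2 + 3)/6 = 12/6 = 2; σ²_Task 10 = ((3−1)/6)² = 0.111

Forward pass:
ES_Task 1 = 0; EF_Task 1 = 12
ES_Task 2 = 0; EF_Task 2 = 14
ES_Task 3 = 14; EF_Task 3 = 14+11 = 25
ES_Task 4 = 25; EF_Task 4 = 25+5 = 30
ES_Task 5 = max(EF_Task 1=12, EF_Task 2=14) = 14; EF_Task 5 = 14+11 = 25
ES_Task 6 = 25; EF_Task 6 = 25+13 = 38
ES_Task 7 = 25; EF_Task 7 = 25+8 = 33
ES_Task 8 = 25; EF_Task 8 = 25+4 = 29
ES_Task 9 = 25; EF_Task 9 = 25+5 = 30
ES_Task 10 = max(EF_Task 4=30, EF_Task 6=38, EF_Task 7=33, EF_Task 8=29, EF_Task 9=30) = 38; EF_Task 10 = 38+2 = 40
Expected project duration μ = 40 days. Critical path: Task 2 → Task 3 → Task 6 → Task 10.

Variance along critical path = 9.000 + 1.000 + 0.444 + 0.111 = 10.556
σ = √10.556 = 3.249 days

3.25 days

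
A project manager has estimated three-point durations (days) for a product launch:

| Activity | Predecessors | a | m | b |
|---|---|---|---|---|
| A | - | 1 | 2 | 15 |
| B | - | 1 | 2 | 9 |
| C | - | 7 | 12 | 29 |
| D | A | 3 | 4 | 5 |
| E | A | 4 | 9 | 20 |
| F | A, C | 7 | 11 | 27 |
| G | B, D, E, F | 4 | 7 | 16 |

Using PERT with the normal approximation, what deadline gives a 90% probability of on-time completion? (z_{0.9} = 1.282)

te_A = (1 + 4·2 + 15)/6 = 24/6 = 4; σ²_A = ((15−1)/6)² = 5.444
te_B = (1 + 4·2 + 9)/6 = 18/6 = 3; σ²_B = ((9−1)/6)² = 1.778
te_C = (7 + 4·12 + 29)/6 = 84/6 = 14; σ²_C = ((29−7)/6)² = 13.444
te_D = (3 + 4·4 + 5)/6 = 24/6 = 4; σ²_D = ((5−3)/6)² = 0.111
te_E = (4 + 4·9 + 20)/6 = 60/6 = 10; σ²_E = ((20−4)/6)² = 7.111
te_F = (7 + 4·11 + 27)/6 = 78/6 = 13; σ²_F = ((27−7)/6)² = 11.111
te_G = (4 + 4·7 + 16)/6 = 48/6 = 8; σ²_G = ((16−4)/6)² = 4.000

Forward pass:
ES_A = 0; EF_A = 4
ES_B = 0; EF_B = 3
ES_C = 0; EF_C = 14
ES_D = 4; EF_D = 4+4 = 8
ES_E = 4; EF_E = 4+10 = 14
ES_F = max(EF_A=4, EF_C=14) = 14; EF_F = 14+13 = 27
ES_G = max(EF_B=3, EF_D=8, EF_E=14, EF_F=27) = 27; EF_G = 27+8 = 35
Expected project duration μ = 35 days. Critical path: C → F → G.

Variance along critical path = 13.444 + 11.111 + 4.000 = 28.556; σ = 5.344 days.
D = μ + z·σ = 35 + 1.282·5.344 = 41.9 days

41.9 days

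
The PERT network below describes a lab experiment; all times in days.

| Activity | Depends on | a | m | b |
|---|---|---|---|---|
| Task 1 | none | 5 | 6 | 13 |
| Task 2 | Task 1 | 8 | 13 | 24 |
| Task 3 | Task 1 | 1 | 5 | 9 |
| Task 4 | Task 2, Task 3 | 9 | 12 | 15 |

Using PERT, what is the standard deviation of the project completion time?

te_Task 1 = (5 + 4·6 + 13)/6 = 42/6 = 7; σ²_Task 1 = ((13−5)/6)² = 1.778
te_Task 2 = (8 + 4·13 + 24)/6 = 84/6 = 14; σ²_Task 2 = ((24−8)/6)² = 7.111
te_Task 3 = (1 + 4·5 + 9)/6 = 30/6 = 5; σ²_Task 3 = ((9−1)/6)² = 1.778
te_Task 4 = (9 + 4·12 + 15)/6 = 72/6 = 12; σ²_Task 4 = ((15−9)/6)² = 1.000

Forward pass:
ES_Task 1 = 0; EF_Task 1 = 7
ES_Task 2 = 7; EF_Task 2 = 7+14 = 21
ES_Task 3 = 7; EF_Task 3 = 7+5 = 12
ES_Task 4 = max(EF_Task 2=21, EF_Task 3=12) = 21; EF_Task 4 = 21+12 = 33
Expected project duration μ = 33 days. Critical path: Task 1 → Task 2 → Task 4.

Variance along critical path = 1.778 + 7.111 + 1.000 = 9.889
σ = √9.889 = 3.145 days

3.14 days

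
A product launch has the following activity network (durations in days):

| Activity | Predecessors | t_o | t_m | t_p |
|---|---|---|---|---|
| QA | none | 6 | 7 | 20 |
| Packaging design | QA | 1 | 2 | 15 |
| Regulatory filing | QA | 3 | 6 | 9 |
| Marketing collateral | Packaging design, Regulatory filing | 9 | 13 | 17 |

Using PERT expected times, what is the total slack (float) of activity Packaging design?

te_QA = (6 + 4·7 + 20)/6 = 54/6 = 9
te_Packaging design = (1 + 4·2 + 15)/6 = 24/6 = 4
te_Regulatory filing = (3 + 4·6 + 9)/6 = 36/6 = 6
te_Marketing collateral = (9 + 4·13 + 17)/6 = 78/6 = 13

Forward pass:
ES_QA = 0; EF_QA = 9
ES_Packaging design = 9; EF_Packaging design = 9+4 = 13
ES_Regulatory filing = 9; EF_Regulatory filing = 9+6 = 15
ES_Marketing collateral = max(EF_Packaging design=13, EF_Regulatory filing=15) = 15; EF_Marketing collateral = 15+13 = 28
Expected project duration μ = 28 days. Critical path: QA → Regulatory filing → Marketing collateral.

Backward pass:
LF_Marketing collateral = 28; LS_Marketing collateral = 28−13 = 15
LF_Regulatory filing = LS_Marketing collateral = 15; LS_Regulatory filing = 15−6 = 9
LF_Packaging design = LS_Marketing collateral = 15; LS_Packaging design = 15−4 = 11
LF_QA = min(LS_Packaging design=11, LS_Regulatory filing=9) = 9; LS_QA = 9−9 = 0
Slack_Packaging design = LS_Packaging design − ES_Packaging design = 11 − 9 = 2

2 days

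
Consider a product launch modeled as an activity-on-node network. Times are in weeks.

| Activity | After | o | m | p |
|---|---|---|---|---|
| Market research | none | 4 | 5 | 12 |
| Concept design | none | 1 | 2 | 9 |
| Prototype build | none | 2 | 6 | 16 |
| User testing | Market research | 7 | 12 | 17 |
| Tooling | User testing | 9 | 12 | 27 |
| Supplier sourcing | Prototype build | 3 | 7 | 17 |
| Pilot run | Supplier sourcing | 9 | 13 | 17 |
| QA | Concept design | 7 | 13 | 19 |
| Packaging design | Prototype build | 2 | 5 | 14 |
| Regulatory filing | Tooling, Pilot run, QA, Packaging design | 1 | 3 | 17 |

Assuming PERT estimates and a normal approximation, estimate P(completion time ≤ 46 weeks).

0.976

te_Market research = (4 + 4·5 + 12)/6 = 36/6 = 6; σ²_Market research = ((12−4)/6)² = 1.778
te_Concept design = (1 + 4·2 + 9)/6 = 18/6 = 3; σ²_Concept design = ((9−1)/6)² = 1.778
te_Prototype build = (2 + 4·6 + 16)/6 = 42/6 = 7; σ²_Prototype build = ((16−2)/6)² = 5.444
te_User testing = (7 + 4·12 + 17)/6 = 72/6 = 12; σ²_User testing = ((17−7)/6)² = 2.778
te_Tooling = (9 + 4·12 + 27)/6 = 84/6 = 14; σ²_Tooling = ((27−9)/6)² = 9.000
te_Supplier sourcing = (3 + 4·7 + 17)/6 = 48/6 = 8; σ²_Supplier sourcing = ((17−3)/6)² = 5.444
te_Pilot run = (9 + 4·13 + 17)/6 = 78/6 = 13; σ²_Pilot run = ((17−9)/6)² = 1.778
te_QA = (7 + 4·13 + 19)/6 = 78/6 = 13; σ²_QA = ((19−7)/6)² = 4.000
te_Packaging design = (2 + 4·5 + 14)/6 = 36/6 = 6; σ²_Packaging design = ((14−2)/6)² = 4.000
te_Regulatory filing = (1 + 4·3 + 17)/6 = 30/6 = 5; σ²_Regulatory filing = ((17−1)/6)² = 7.111

Forward pass:
ES_Market research = 0; EF_Market research = 6
ES_Concept design = 0; EF_Concept design = 3
ES_Prototype build = 0; EF_Prototype build = 7
ES_User testing = 6; EF_User testing = 6+12 = 18
ES_Tooling = 18; EF_Tooling = 18+14 = 32
ES_Supplier sourcing = 7; EF_Supplier sourcing = 7+8 = 15
ES_Pilot run = 15; EF_Pilot run = 15+13 = 28
ES_QA = 3; EF_QA = 3+13 = 16
ES_Packaging design = 7; EF_Packaging design = 7+6 = 13
ES_Regulatory filing = max(EF_Tooling=32, EF_Pilot run=28, EF_QA=16, EF_Packaging design=13) = 32; EF_Regulatory filing = 32+5 = 37
Expected project duration μ = 37 weeks. Critical path: Market research → User testing → Tooling → Regulatory filing.

Variance along critical path = 1.778 + 2.778 + 9.000 + 7.111 = 20.667; σ = √20.667 = 4.546 weeks.
Z = (46 − 37) / 4.546 = 1.980
P(T ≤ 46) = Φ(1.980) ≈ 0.976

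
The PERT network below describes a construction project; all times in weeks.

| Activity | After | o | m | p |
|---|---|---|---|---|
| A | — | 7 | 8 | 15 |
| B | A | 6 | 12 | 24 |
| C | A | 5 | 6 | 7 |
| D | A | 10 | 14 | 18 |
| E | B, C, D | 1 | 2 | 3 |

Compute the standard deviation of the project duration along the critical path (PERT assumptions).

1.91 weeks

te_A = (7 + 4·8 + 15)/6 = 54/6 = 9; σ²_A = ((15−7)/6)² = 1.778
te_B = (6 + 4·12 + 24)/6 = 78/6 = 13; σ²_B = ((24−6)/6)² = 9.000
te_C = (5 + 4·6 + 7)/6 = 36/6 = 6; σ²_C = ((7−5)/6)² = 0.111
te_D = (10 + 4·14 + 18)/6 = 84/6 = 14; σ²_D = ((18−10)/6)² = 1.778
te_E = (1 + 4·2 + 3)/6 = 12/6 = 2; σ²_E = ((3−1)/6)² = 0.111

Forward pass:
ES_A = 0; EF_A = 9
ES_B = 9; EF_B = 9+13 = 22
ES_C = 9; EF_C = 9+6 = 15
ES_D = 9; EF_D = 9+14 = 23
ES_E = max(EF_B=22, EF_C=15, EF_D=23) = 23; EF_E = 23+2 = 25
Expected project duration μ = 25 weeks. Critical path: A → D → E.

Variance along critical path = 1.778 + 1.778 + 0.111 = 3.667
σ = √3.667 = 1.915 weeks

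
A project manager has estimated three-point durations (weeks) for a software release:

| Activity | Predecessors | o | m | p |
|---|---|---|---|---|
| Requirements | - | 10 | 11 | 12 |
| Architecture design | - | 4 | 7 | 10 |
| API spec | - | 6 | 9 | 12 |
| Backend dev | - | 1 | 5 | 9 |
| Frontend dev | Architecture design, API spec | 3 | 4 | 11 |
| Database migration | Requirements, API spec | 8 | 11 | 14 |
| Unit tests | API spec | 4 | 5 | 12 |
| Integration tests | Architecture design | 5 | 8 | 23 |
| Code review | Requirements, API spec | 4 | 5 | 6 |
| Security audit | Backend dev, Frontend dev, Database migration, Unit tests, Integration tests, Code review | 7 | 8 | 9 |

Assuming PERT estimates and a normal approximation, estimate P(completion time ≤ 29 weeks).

0.183

te_Requirements = (10 + 4·11 + 12)/6 = 66/6 = 11; σ²_Requirements = ((12−10)/6)² = 0.111
te_Architecture design = (4 + 4·7 + 10)/6 = 42/6 = 7; σ²_Architecture design = ((10−4)/6)² = 1.000
te_API spec = (6 + 4·9 + 12)/6 = 54/6 = 9; σ²_API spec = ((12−6)/6)² = 1.000
te_Backend dev = (1 + 4·5 + 9)/6 = 30/6 = 5; σ²_Backend dev = ((9−1)/6)² = 1.778
te_Frontend dev = (3 + 4·4 + 11)/6 = 30/6 = 5; σ²_Frontend dev = ((11−3)/6)² = 1.778
te_Database migration = (8 + 4·11 + 14)/6 = 66/6 = 11; σ²_Database migration = ((14−8)/6)² = 1.000
te_Unit tests = (4 + 4·5 + 12)/6 = 36/6 = 6; σ²_Unit tests = ((12−4)/6)² = 1.778
te_Integration tests = (5 + 4·8 + 23)/6 = 60/6 = 10; σ²_Integration tests = ((23−5)/6)² = 9.000
te_Code review = (4 + 4·5 + 6)/6 = 30/6 = 5; σ²_Code review = ((6−4)/6)² = 0.111
te_Security audit = (7 + 4·8 + 9)/6 = 48/6 = 8; σ²_Security audit = ((9−7)/6)² = 0.111

Forward pass:
ES_Requirements = 0; EF_Requirements = 11
ES_Architecture design = 0; EF_Architecture design = 7
ES_API spec = 0; EF_API spec = 9
ES_Backend dev = 0; EF_Backend dev = 5
ES_Frontend dev = max(EF_Architecture design=7, EF_API spec=9) = 9; EF_Frontend dev = 9+5 = 14
ES_Database migration = max(EF_Requirements=11, EF_API spec=9) = 11; EF_Database migration = 11+11 = 22
ES_Unit tests = 9; EF_Unit tests = 9+6 = 15
ES_Integration tests = 7; EF_Integration tests = 7+10 = 17
ES_Code review = max(EF_Requirements=11, EF_API spec=9) = 11; EF_Code review = 11+5 = 16
ES_Security audit = max(EF_Backend dev=5, EF_Frontend dev=14, EF_Database migration=22, EF_Unit tests=15, EF_Integration tests=17, EF_Code review=16) = 22; EF_Security audit = 22+8 = 30
Expected project duration μ = 30 weeks. Critical path: Requirements → Database migration → Security audit.

Variance along critical path = 0.111 + 1.000 + 0.111 = 1.222; σ = √1.222 = 1.106 weeks.
Z = (29 − 30) / 1.106 = -0.905
P(T ≤ 29) = Φ(-0.905) ≈ 0.183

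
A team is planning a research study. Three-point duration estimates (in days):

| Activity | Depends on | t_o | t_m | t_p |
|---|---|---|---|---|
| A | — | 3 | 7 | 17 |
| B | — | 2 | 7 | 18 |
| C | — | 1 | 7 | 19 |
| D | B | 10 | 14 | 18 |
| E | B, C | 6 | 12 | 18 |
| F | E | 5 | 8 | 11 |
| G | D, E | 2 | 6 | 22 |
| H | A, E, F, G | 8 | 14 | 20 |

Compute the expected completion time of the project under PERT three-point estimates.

44 days

te_A = (3 + 4·7 + 17)/6 = 48/6 = 8
te_B = (2 + 4·7 + 18)/6 = 48/6 = 8
te_C = (1 + 4·7 + 19)/6 = 48/6 = 8
te_D = (10 + 4·14 + 18)/6 = 84/6 = 14
te_E = (6 + 4·12 + 18)/6 = 72/6 = 12
te_F = (5 + 4·8 + 11)/6 = 48/6 = 8
te_G = (2 + 4·6 + 22)/6 = 48/6 = 8
te_H = (8 + 4·14 + 20)/6 = 84/6 = 14

Forward pass:
ES_A = 0; EF_A = 8
ES_B = 0; EF_B = 8
ES_C = 0; EF_C = 8
ES_D = 8; EF_D = 8+14 = 22
ES_E = max(EF_B=8, EF_C=8) = 8; EF_E = 8+12 = 20
ES_F = 20; EF_F = 20+8 = 28
ES_G = max(EF_D=22, EF_E=20) = 22; EF_G = 22+8 = 30
ES_H = max(EF_A=8, EF_E=20, EF_F=28, EF_G=30) = 30; EF_H = 30+14 = 44
Expected project duration μ = 44 days. Critical path: B → D → G → H.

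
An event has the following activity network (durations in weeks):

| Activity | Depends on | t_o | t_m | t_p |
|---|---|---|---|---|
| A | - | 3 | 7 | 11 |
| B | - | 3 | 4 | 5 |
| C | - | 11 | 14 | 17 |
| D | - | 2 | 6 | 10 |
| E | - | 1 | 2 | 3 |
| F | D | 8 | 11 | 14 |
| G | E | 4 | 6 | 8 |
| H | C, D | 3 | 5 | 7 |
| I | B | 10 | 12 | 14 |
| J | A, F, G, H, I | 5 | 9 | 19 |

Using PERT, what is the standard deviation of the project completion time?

te_A = (3 + 4·7 + 11)/6 = 42/6 = 7; σ²_A = ((11−3)/6)² = 1.778
te_B = (3 + 4·4 + 5)/6 = 24/6 = 4; σ²_B = ((5−3)/6)² = 0.111
te_C = (11 + 4·14 + 17)/6 = 84/6 = 14; σ²_C = ((17−11)/6)² = 1.000
te_D = (2 + 4·6 + 10)/6 = 36/6 = 6; σ²_D = ((10−2)/6)² = 1.778
te_E = (1 + 4·2 + 3)/6 = 12/6 = 2; σ²_E = ((3−1)/6)² = 0.111
te_F = (8 + 4·11 + 14)/6 = 66/6 = 11; σ²_F = ((14−8)/6)² = 1.000
te_G = (4 + 4·6 + 8)/6 = 36/6 = 6; σ²_G = ((8−4)/6)² = 0.444
te_H = (3 + 4·5 + 7)/6 = 30/6 = 5; σ²_H = ((7−3)/6)² = 0.444
te_I = (10 + 4·12 + 14)/6 = 72/6 = 12; σ²_I = ((14−10)/6)² = 0.444
te_J = (5 + 4·9 + 19)/6 = 60/6 = 10; σ²_J = ((19−5)/6)² = 5.444

Forward pass:
ES_A = 0; EF_A = 7
ES_B = 0; EF_B = 4
ES_C = 0; EF_C = 14
ES_D = 0; EF_D = 6
ES_E = 0; EF_E = 2
ES_F = 6; EF_F = 6+11 = 17
ES_G = 2; EF_G = 2+6 = 8
ES_H = max(EF_C=14, EF_D=6) = 14; EF_H = 14+5 = 19
ES_I = 4; EF_I = 4+12 = 16
ES_J = max(EF_A=7, EF_F=17, EF_G=8, EF_H=19, EF_I=16) = 19; EF_J = 19+10 = 29
Expected project duration μ = 29 weeks. Critical path: C → H → J.

Variance along critical path = 1.000 + 0.444 + 5.444 = 6.889
σ = √6.889 = 2.625 weeks

2.62 weeks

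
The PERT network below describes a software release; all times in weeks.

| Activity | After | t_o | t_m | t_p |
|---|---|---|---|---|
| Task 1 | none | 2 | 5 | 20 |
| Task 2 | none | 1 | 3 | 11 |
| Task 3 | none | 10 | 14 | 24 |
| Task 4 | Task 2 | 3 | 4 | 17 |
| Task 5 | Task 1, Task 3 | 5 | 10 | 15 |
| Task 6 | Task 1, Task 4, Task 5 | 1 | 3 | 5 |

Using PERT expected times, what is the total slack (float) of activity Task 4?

15 weeks

te_Task 1 = (2 + 4·5 + 20)/6 = 42/6 = 7
te_Task 2 = (1 + 4·3 + 11)/6 = 24/6 = 4
te_Task 3 = (10 + 4·14 + 24)/6 = 90/6 = 15
te_Task 4 = (3 + 4·4 + 17)/6 = 36/6 = 6
te_Task 5 = (5 + 4·10 + 15)/6 = 60/6 = 10
te_Task 6 = (1 + 4·3 + 5)/6 = 18/6 = 3

Forward pass:
ES_Task 1 = 0; EF_Task 1 = 7
ES_Task 2 = 0; EF_Task 2 = 4
ES_Task 3 = 0; EF_Task 3 = 15
ES_Task 4 = 4; EF_Task 4 = 4+6 = 10
ES_Task 5 = max(EF_Task 1=7, EF_Task 3=15) = 15; EF_Task 5 = 15+10 = 25
ES_Task 6 = max(EF_Task 1=7, EF_Task 4=10, EF_Task 5=25) = 25; EF_Task 6 = 25+3 = 28
Expected project duration μ = 28 weeks. Critical path: Task 3 → Task 5 → Task 6.

Backward pass:
LF_Task 6 = 28; LS_Task 6 = 28−3 = 25
LF_Task 5 = LS_Task 6 = 25; LS_Task 5 = 25−10 = 15
LF_Task 4 = LS_Task 6 = 25; LS_Task 4 = 25−6 = 19
LF_Task 3 = LS_Task 5 = 15; LS_Task 3 = 15−15 = 0
LF_Task 2 = LS_Task 4 = 19; LS_Task 2 = 19−4 = 15
LF_Task 1 = min(LS_Task 5=15, LS_Task 6=25) = 15; LS_Task 1 = 15−7 = 8
Slack_Task 4 = LS_Task 4 − ES_Task 4 = 19 − 4 = 15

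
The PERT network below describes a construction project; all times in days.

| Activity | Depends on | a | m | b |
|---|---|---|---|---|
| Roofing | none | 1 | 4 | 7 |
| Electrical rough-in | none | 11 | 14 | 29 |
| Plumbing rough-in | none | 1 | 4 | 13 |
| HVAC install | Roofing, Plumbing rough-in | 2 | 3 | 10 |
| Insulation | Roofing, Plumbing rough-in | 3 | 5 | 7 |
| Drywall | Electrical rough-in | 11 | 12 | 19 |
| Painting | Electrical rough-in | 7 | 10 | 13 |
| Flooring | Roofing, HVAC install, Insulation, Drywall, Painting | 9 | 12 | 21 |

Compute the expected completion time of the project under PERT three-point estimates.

42 days

te_Roofing = (1 + 4·4 + 7)/6 = 24/6 = 4
te_Electrical rough-in = (11 + 4·14 + 29)/6 = 96/6 = 16
te_Plumbing rough-in = (1 + 4·4 + 13)/6 = 30/6 = 5
te_HVAC install = (2 + 4·3 + 10)/6 = 24/6 = 4
te_Insulation = (3 + 4·5 + 7)/6 = 30/6 = 5
te_Drywall = (11 + 4·12 + 19)/6 = 78/6 = 13
te_Painting = (7 + 4·10 + 13)/6 = 60/6 = 10
te_Flooring = (9 + 4·12 + 21)/6 = 78/6 = 13

Forward pass:
ES_Roofing = 0; EF_Roofing = 4
ES_Electrical rough-in = 0; EF_Electrical rough-in = 16
ES_Plumbing rough-in = 0; EF_Plumbing rough-in = 5
ES_HVAC install = max(EF_Roofing=4, EF_Plumbing rough-in=5) = 5; EF_HVAC install = 5+4 = 9
ES_Insulation = max(EF_Roofing=4, EF_Plumbing rough-in=5) = 5; EF_Insulation = 5+5 = 10
ES_Drywall = 16; EF_Drywall = 16+13 = 29
ES_Painting = 16; EF_Painting = 16+10 = 26
ES_Flooring = max(EF_Roofing=4, EF_HVAC install=9, EF_Insulation=10, EF_Drywall=29, EF_Painting=26) = 29; EF_Flooring = 29+13 = 42
Expected project duration μ = 42 days. Critical path: Electrical rough-in → Drywall → Flooring.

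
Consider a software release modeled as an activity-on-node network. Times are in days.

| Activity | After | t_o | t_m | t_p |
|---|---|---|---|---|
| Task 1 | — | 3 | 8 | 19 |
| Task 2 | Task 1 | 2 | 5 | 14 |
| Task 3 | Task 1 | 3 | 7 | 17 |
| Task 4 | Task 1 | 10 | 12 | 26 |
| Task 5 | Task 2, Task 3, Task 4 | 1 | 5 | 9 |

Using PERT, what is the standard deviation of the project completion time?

4.00 days

te_Task 1 = (3 + 4·8 + 19)/6 = 54/6 = 9; σ²_Task 1 = ((19−3)/6)² = 7.111
te_Task 2 = (2 + 4·5 + 14)/6 = 36/6 = 6; σ²_Task 2 = ((14−2)/6)² = 4.000
te_Task 3 = (3 + 4·7 + 17)/6 = 48/6 = 8; σ²_Task 3 = ((17−3)/6)² = 5.444
te_Task 4 = (10 + 4·12 + 26)/6 = 84/6 = 14; σ²_Task 4 = ((26−10)/6)² = 7.111
te_Task 5 = (1 + 4·5 + 9)/6 = 30/6 = 5; σ²_Task 5 = ((9−1)/6)² = 1.778

Forward pass:
ES_Task 1 = 0; EF_Task 1 = 9
ES_Task 2 = 9; EF_Task 2 = 9+6 = 15
ES_Task 3 = 9; EF_Task 3 = 9+8 = 17
ES_Task 4 = 9; EF_Task 4 = 9+14 = 23
ES_Task 5 = max(EF_Task 2=15, EF_Task 3=17, EF_Task 4=23) = 23; EF_Task 5 = 23+5 = 28
Expected project duration μ = 28 days. Critical path: Task 1 → Task 4 → Task 5.

Variance along critical path = 7.111 + 7.111 + 1.778 = 16.000
σ = √16.000 = 4.000 days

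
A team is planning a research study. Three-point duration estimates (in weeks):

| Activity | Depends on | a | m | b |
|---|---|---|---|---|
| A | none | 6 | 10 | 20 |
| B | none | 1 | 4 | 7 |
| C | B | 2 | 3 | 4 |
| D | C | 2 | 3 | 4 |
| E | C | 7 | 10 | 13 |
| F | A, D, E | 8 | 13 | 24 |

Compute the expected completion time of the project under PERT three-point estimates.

31 weeks

te_A = (6 + 4·10 + 20)/6 = 66/6 = 11
te_B = (1 + 4·4 + 7)/6 = 24/6 = 4
te_C = (2 + 4·3 + 4)/6 = 18/6 = 3
te_D = (2 + 4·3 + 4)/6 = 18/6 = 3
te_E = (7 + 4·10 + 13)/6 = 60/6 = 10
te_F = (8 + 4·13 + 24)/6 = 84/6 = 14

Forward pass:
ES_A = 0; EF_A = 11
ES_B = 0; EF_B = 4
ES_C = 4; EF_C = 4+3 = 7
ES_D = 7; EF_D = 7+3 = 10
ES_E = 7; EF_E = 7+10 = 17
ES_F = max(EF_A=11, EF_D=10, EF_E=17) = 17; EF_F = 17+14 = 31
Expected project duration μ = 31 weeks. Critical path: B → C → E → F.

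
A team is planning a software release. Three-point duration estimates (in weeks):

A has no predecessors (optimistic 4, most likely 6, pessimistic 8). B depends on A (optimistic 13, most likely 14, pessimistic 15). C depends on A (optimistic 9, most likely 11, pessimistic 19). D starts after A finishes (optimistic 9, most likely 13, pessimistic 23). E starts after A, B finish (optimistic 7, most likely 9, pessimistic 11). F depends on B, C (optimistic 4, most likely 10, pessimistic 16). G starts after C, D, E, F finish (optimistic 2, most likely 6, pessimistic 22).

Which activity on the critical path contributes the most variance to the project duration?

G

te_A = (4 + 4·6 + 8)/6 = 36/6 = 6; σ²_A = ((8−4)/6)² = 0.444
te_B = (13 + 4·14 + 15)/6 = 84/6 = 14; σ²_B = ((15−13)/6)² = 0.111
te_C = (9 + 4·11 + 19)/6 = 72/6 = 12; σ²_C = ((19−9)/6)² = 2.778
te_D = (9 + 4·13 + 23)/6 = 84/6 = 14; σ²_D = ((23−9)/6)² = 5.444
te_E = (7 + 4·9 + 11)/6 = 54/6 = 9; σ²_E = ((11−7)/6)² = 0.444
te_F = (4 + 4·10 + 16)/6 = 60/6 = 10; σ²_F = ((16−4)/6)² = 4.000
te_G = (2 + 4·6 + 22)/6 = 48/6 = 8; σ²_G = ((22−2)/6)² = 11.111

Forward pass:
ES_A = 0; EF_A = 6
ES_B = 6; EF_B = 6+14 = 20
ES_C = 6; EF_C = 6+12 = 18
ES_D = 6; EF_D = 6+14 = 20
ES_E = max(EF_A=6, EF_B=20) = 20; EF_E = 20+9 = 29
ES_F = max(EF_B=20, EF_C=18) = 20; EF_F = 20+10 = 30
ES_G = max(EF_C=18, EF_D=20, EF_E=29, EF_F=30) = 30; EF_G = 30+8 = 38
Expected project duration μ = 38 weeks. Critical path: A → B → F → G.

Variances on critical path: σ²_A=0.444, σ²_B=0.111, σ²_F=4.000, σ²_G=11.111.
Largest is σ²_G = 11.111.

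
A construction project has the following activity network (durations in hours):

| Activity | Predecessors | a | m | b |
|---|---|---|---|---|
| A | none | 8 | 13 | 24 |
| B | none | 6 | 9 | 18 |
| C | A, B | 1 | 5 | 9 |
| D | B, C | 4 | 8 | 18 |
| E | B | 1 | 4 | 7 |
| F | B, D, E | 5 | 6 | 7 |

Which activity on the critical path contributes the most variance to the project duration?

A

te_A = (8 + 4·13 + 24)/6 = 84/6 = 14; σ²_A = ((24−8)/6)² = 7.111
te_B = (6 + 4·9 + 18)/6 = 60/6 = 10; σ²_B = ((18−6)/6)² = 4.000
te_C = (1 + 4·5 + 9)/6 = 30/6 = 5; σ²_C = ((9−1)/6)² = 1.778
te_D = (4 + 4·8 + 18)/6 = 54/6 = 9; σ²_D = ((18−4)/6)² = 5.444
te_E = (1 + 4·4 + 7)/6 = 24/6 = 4; σ²_E = ((7−1)/6)² = 1.000
te_F = (5 + 4·6 + 7)/6 = 36/6 = 6; σ²_F = ((7−5)/6)² = 0.111

Forward pass:
ES_A = 0; EF_A = 14
ES_B = 0; EF_B = 10
ES_C = max(EF_A=14, EF_B=10) = 14; EF_C = 14+5 = 19
ES_D = max(EF_B=10, EF_C=19) = 19; EF_D = 19+9 = 28
ES_E = 10; EF_E = 10+4 = 14
ES_F = max(EF_B=10, EF_D=28, EF_E=14) = 28; EF_F = 28+6 = 34
Expected project duration μ = 34 hours. Critical path: A → C → D → F.

Variances on critical path: σ²_A=7.111, σ²_C=1.778, σ²_D=5.444, σ²_F=0.111.
Largest is σ²_A = 7.111.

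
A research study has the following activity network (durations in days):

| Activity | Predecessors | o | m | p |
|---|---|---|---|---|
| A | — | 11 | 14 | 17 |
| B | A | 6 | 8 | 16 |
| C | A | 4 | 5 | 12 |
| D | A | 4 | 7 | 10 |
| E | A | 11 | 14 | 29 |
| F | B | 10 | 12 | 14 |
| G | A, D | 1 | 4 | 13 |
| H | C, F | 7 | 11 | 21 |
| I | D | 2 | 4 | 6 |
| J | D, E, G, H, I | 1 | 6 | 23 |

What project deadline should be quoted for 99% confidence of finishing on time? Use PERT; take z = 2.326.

66.2 days

te_A = (11 + 4·14 + 17)/6 = 84/6 = 14; σ²_A = ((17−11)/6)² = 1.000
te_B = (6 + 4·8 + 16)/6 = 54/6 = 9; σ²_B = ((16−6)/6)² = 2.778
te_C = (4 + 4·5 + 12)/6 = 36/6 = 6; σ²_C = ((12−4)/6)² = 1.778
te_D = (4 + 4·7 + 10)/6 = 42/6 = 7; σ²_D = ((10−4)/6)² = 1.000
te_E = (11 + 4·14 + 29)/6 = 96/6 = 16; σ²_E = ((29−11)/6)² = 9.000
te_F = (10 + 4·12 + 14)/6 = 72/6 = 12; σ²_F = ((14−10)/6)² = 0.444
te_G = (1 + 4·4 + 13)/6 = 30/6 = 5; σ²_G = ((13−1)/6)² = 4.000
te_H = (7 + 4·11 + 21)/6 = 72/6 = 12; σ²_H = ((21−7)/6)² = 5.444
te_I = (2 + 4·4 + 6)/6 = 24/6 = 4; σ²_I = ((6−2)/6)² = 0.444
te_J = (1 + 4·6 + 23)/6 = 48/6 = 8; σ²_J = ((23−1)/6)² = 13.444

Forward pass:
ES_A = 0; EF_A = 14
ES_B = 14; EF_B = 14+9 = 23
ES_C = 14; EF_C = 14+6 = 20
ES_D = 14; EF_D = 14+7 = 21
ES_E = 14; EF_E = 14+16 = 30
ES_F = 23; EF_F = 23+12 = 35
ES_G = max(EF_A=14, EF_D=21) = 21; EF_G = 21+5 = 26
ES_H = max(EF_C=20, EF_F=35) = 35; EF_H = 35+12 = 47
ES_I = 21; EF_I = 21+4 = 25
ES_J = max(EF_D=21, EF_E=30, EF_G=26, EF_H=47, EF_I=25) = 47; EF_J = 47+8 = 55
Expected project duration μ = 55 days. Critical path: A → B → F → H → J.

Variance along critical path = 1.000 + 2.778 + 0.444 + 5.444 + 13.444 = 23.111; σ = 4.807 days.
D = μ + z·σ = 55 + 2.326·4.807 = 66.2 days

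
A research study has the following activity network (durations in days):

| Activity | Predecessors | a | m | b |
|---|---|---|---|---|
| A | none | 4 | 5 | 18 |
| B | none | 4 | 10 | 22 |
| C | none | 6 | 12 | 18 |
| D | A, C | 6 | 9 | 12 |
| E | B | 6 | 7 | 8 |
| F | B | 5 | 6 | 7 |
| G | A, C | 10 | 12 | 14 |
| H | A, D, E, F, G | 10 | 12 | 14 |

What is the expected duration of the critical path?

36 days

te_A = (4 + 4·5 + 18)/6 = 42/6 = 7
te_B = (4 + 4·10 + 22)/6 = 66/6 = 11
te_C = (6 + 4·12 + 18)/6 = 72/6 = 12
te_D = (6 + 4·9 + 12)/6 = 54/6 = 9
te_E = (6 + 4·7 + 8)/6 = 42/6 = 7
te_F = (5 + 4·6 + 7)/6 = 36/6 = 6
te_G = (10 + 4·12 + 14)/6 = 72/6 = 12
te_H = (10 + 4·12 + 14)/6 = 72/6 = 12

Forward pass:
ES_A = 0; EF_A = 7
ES_B = 0; EF_B = 11
ES_C = 0; EF_C = 12
ES_D = max(EF_A=7, EF_C=12) = 12; EF_D = 12+9 = 21
ES_E = 11; EF_E = 11+7 = 18
ES_F = 11; EF_F = 11+6 = 17
ES_G = max(EF_A=7, EF_C=12) = 12; EF_G = 12+12 = 24
ES_H = max(EF_A=7, EF_D=21, EF_E=18, EF_F=17, EF_G=24) = 24; EF_H = 24+12 = 36
Expected project duration μ = 36 days. Critical path: C → G → H.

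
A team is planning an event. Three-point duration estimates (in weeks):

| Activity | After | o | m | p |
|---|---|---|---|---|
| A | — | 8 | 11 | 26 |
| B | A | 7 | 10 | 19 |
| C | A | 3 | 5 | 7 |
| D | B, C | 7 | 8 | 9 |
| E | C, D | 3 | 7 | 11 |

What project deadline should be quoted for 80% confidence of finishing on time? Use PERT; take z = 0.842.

te_A = (8 + 4·11 + 26)/6 = 78/6 = 13; σ²_A = ((26−8)/6)² = 9.000
te_B = (7 + 4·10 + 19)/6 = 66/6 = 11; σ²_B = ((19−7)/6)² = 4.000
te_C = (3 + 4·5 + 7)/6 = 30/6 = 5; σ²_C = ((7−3)/6)² = 0.444
te_D = (7 + 4·8 + 9)/6 = 48/6 = 8; σ²_D = ((9−7)/6)² = 0.111
te_E = (3 + 4·7 + 11)/6 = 42/6 = 7; σ²_E = ((11−3)/6)² = 1.778

Forward pass:
ES_A = 0; EF_A = 13
ES_B = 13; EF_B = 13+11 = 24
ES_C = 13; EF_C = 13+5 = 18
ES_D = max(EF_B=24, EF_C=18) = 24; EF_D = 24+8 = 32
ES_E = max(EF_C=18, EF_D=32) = 32; EF_E = 32+7 = 39
Expected project duration μ = 39 weeks. Critical path: A → B → D → E.

Variance along critical path = 9.000 + 4.000 + 0.111 + 1.778 = 14.889; σ = 3.859 weeks.
D = μ + z·σ = 39 + 0.842·3.859 = 42.2 weeks

42.2 weeks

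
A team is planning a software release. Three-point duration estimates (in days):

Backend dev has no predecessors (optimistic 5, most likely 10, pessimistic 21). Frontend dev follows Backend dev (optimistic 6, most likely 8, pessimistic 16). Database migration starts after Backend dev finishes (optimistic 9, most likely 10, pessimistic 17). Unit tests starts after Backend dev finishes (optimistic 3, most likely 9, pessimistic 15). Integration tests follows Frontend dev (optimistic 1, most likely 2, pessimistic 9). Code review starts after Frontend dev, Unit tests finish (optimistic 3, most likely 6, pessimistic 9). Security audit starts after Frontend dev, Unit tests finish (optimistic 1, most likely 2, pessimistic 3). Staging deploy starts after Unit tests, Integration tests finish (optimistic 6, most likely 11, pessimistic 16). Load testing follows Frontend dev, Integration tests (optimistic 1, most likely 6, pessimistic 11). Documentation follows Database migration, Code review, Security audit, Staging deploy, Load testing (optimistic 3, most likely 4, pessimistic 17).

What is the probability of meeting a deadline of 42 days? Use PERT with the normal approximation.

te_Backend dev = (5 + 4·10 + 21)/6 = 66/6 = 11; σ²_Backend dev = ((21−5)/6)² = 7.111
te_Frontend dev = (6 + 4·8 + 16)/6 = 54/6 = 9; σ²_Frontend dev = ((16−6)/6)² = 2.778
te_Database migration = (9 + 4·10 + 17)/6 = 66/6 = 11; σ²_Database migration = ((17−9)/6)² = 1.778
te_Unit tests = (3 + 4·9 + 15)/6 = 54/6 = 9; σ²_Unit tests = ((15−3)/6)² = 4.000
te_Integration tests = (1 + 4·2 + 9)/6 = 18/6 = 3; σ²_Integration tests = ((9−1)/6)² = 1.778
te_Code review = (3 + 4·6 + 9)/6 = 36/6 = 6; σ²_Code review = ((9−3)/6)² = 1.000
te_Security audit = (1 + 4·2 + 3)/6 = 12/6 = 2; σ²_Security audit = ((3−1)/6)² = 0.111
te_Staging deploy = (6 + 4·11 + 16)/6 = 66/6 = 11; σ²_Staging deploy = ((16−6)/6)² = 2.778
te_Load testing = (1 + 4·6 + 11)/6 = 36/6 = 6; σ²_Load testing = ((11−1)/6)² = 2.778
te_Documentation = (3 + 4·4 + 17)/6 = 36/6 = 6; σ²_Documentation = ((17−3)/6)² = 5.444

Forward pass:
ES_Backend dev = 0; EF_Backend dev = 11
ES_Frontend dev = 11; EF_Frontend dev = 11+9 = 20
ES_Database migration = 11; EF_Database migration = 11+11 = 22
ES_Unit tests = 11; EF_Unit tests = 11+9 = 20
ES_Integration tests = 20; EF_Integration tests = 20+3 = 23
ES_Code review = max(EF_Frontend dev=20, EF_Unit tests=20) = 20; EF_Code review = 20+6 = 26
ES_Security audit = max(EF_Frontend dev=20, EF_Unit tests=20) = 20; EF_Security audit = 20+2 = 22
ES_Staging deploy = max(EF_Unit tests=20, EF_Integration tests=23) = 23; EF_Staging deploy = 23+11 = 34
ES_Load testing = max(EF_Frontend dev=20, EF_Integration tests=23) = 23; EF_Load testing = 23+6 = 29
ES_Documentation = max(EF_Database migration=22, EF_Code review=26, EF_Security audit=22, EF_Staging deploy=34, EF_Load testing=29) = 34; EF_Documentation = 34+6 = 40
Expected project duration μ = 40 days. Critical path: Backend dev → Frontend dev → Integration tests → Staging deploy → Documentation.

Variance along critical path = 7.111 + 2.778 + 1.778 + 2.778 + 5.444 = 19.889; σ = √19.889 = 4.460 days.
Z = (42 − 40) / 4.460 = 0.448
P(T ≤ 42) = Φ(0.448) ≈ 0.673

0.673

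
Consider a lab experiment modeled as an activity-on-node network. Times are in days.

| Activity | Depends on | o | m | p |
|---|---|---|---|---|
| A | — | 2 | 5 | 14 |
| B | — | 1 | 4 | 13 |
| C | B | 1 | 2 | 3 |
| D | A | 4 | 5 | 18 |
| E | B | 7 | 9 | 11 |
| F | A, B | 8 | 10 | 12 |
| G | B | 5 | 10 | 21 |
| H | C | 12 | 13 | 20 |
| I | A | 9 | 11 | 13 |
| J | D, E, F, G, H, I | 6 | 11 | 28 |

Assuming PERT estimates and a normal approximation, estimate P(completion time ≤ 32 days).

te_A = (2 + 4·5 + 14)/6 = 36/6 = 6; σ²_A = ((14−2)/6)² = 4.000
te_B = (1 + 4·4 + 13)/6 = 30/6 = 5; σ²_B = ((13−1)/6)² = 4.000
te_C = (1 + 4·2 + 3)/6 = 12/6 = 2; σ²_C = ((3−1)/6)² = 0.111
te_D = (4 + 4·5 + 18)/6 = 42/6 = 7; σ²_D = ((18−4)/6)² = 5.444
te_E = (7 + 4·9 + 11)/6 = 54/6 = 9; σ²_E = ((11−7)/6)² = 0.444
te_F = (8 + 4·10 + 12)/6 = 60/6 = 10; σ²_F = ((12−8)/6)² = 0.444
te_G = (5 + 4·10 + 21)/6 = 66/6 = 11; σ²_G = ((21−5)/6)² = 7.111
te_H = (12 + 4·13 + 20)/6 = 84/6 = 14; σ²_H = ((20−12)/6)² = 1.778
te_I = (9 + 4·11 + 13)/6 = 66/6 = 11; σ²_I = ((13−9)/6)² = 0.444
te_J = (6 + 4·11 + 28)/6 = 78/6 = 13; σ²_J = ((28−6)/6)² = 13.444

Forward pass:
ES_A = 0; EF_A = 6
ES_B = 0; EF_B = 5
ES_C = 5; EF_C = 5+2 = 7
ES_D = 6; EF_D = 6+7 = 13
ES_E = 5; EF_E = 5+9 = 14
ES_F = max(EF_A=6, EF_B=5) = 6; EF_F = 6+10 = 16
ES_G = 5; EF_G = 5+11 = 16
ES_H = 7; EF_H = 7+14 = 21
ES_I = 6; EF_I = 6+11 = 17
ES_J = max(EF_D=13, EF_E=14, EF_F=16, EF_G=16, EF_H=21, EF_I=17) = 21; EF_J = 21+13 = 34
Expected project duration μ = 34 days. Critical path: B → C → H → J.

Variance along critical path = 4.000 + 0.111 + 1.778 + 13.444 = 19.333; σ = √19.333 = 4.397 days.
Z = (32 − 34) / 4.397 = -0.455
P(T ≤ 32) = Φ(-0.455) ≈ 0.325

0.325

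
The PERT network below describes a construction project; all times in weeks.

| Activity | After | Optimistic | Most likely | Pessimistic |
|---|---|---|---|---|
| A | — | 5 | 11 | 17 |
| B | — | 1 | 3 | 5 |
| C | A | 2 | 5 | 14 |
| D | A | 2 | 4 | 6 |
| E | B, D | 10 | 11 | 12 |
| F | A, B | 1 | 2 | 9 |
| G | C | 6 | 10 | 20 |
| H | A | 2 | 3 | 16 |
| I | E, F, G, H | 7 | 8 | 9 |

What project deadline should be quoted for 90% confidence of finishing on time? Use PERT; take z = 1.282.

te_A = (5 + 4·11 + 17)/6 = 66/6 = 11; σ²_A = ((17−5)/6)² = 4.000
te_B = (1 + 4·3 + 5)/6 = 18/6 = 3; σ²_B = ((5−1)/6)² = 0.444
te_C = (2 + 4·5 + 14)/6 = 36/6 = 6; σ²_C = ((14−2)/6)² = 4.000
te_D = (2 + 4·4 + 6)/6 = 24/6 = 4; σ²_D = ((6−2)/6)² = 0.444
te_E = (10 + 4·11 + 12)/6 = 66/6 = 11; σ²_E = ((12−10)/6)² = 0.111
te_F = (1 + 4·2 + 9)/6 = 18/6 = 3; σ²_F = ((9−1)/6)² = 1.778
te_G = (6 + 4·10 + 20)/6 = 66/6 = 11; σ²_G = ((20−6)/6)² = 5.444
te_H = (2 + 4·3 + 16)/6 = 30/6 = 5; σ²_H = ((16−2)/6)² = 5.444
te_I = (7 + 4·8 + 9)/6 = 48/6 = 8; σ²_I = ((9−7)/6)² = 0.111

Forward pass:
ES_A = 0; EF_A = 11
ES_B = 0; EF_B = 3
ES_C = 11; EF_C = 11+6 = 17
ES_D = 11; EF_D = 11+4 = 15
ES_E = max(EF_B=3, EF_D=15) = 15; EF_E = 15+11 = 26
ES_F = max(EF_A=11, EF_B=3) = 11; EF_F = 11+3 = 14
ES_G = 17; EF_G = 17+11 = 28
ES_H = 11; EF_H = 11+5 = 16
ES_I = max(EF_E=26, EF_F=14, EF_G=28, EF_H=16) = 28; EF_I = 28+8 = 36
Expected project duration μ = 36 weeks. Critical path: A → C → G → I.

Variance along critical path = 4.000 + 4.000 + 5.444 + 0.111 = 13.556; σ = 3.682 weeks.
D = μ + z·σ = 36 + 1.282·3.682 = 40.7 weeks

40.7 weeks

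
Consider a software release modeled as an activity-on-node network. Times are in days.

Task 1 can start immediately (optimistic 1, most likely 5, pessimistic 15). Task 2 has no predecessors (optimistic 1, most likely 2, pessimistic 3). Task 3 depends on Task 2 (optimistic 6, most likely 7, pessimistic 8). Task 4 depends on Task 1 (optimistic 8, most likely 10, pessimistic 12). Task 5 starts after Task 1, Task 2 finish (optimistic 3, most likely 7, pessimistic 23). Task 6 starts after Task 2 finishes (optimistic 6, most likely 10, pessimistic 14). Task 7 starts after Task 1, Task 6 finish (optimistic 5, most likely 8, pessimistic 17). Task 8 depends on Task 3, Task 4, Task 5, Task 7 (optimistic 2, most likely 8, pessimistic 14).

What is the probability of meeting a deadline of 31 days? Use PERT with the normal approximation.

0.738

te_Task 1 = (1 + 4·5 + 15)/6 = 36/6 = 6; σ²_Task 1 = ((15−1)/6)² = 5.444
te_Task 2 = (1 + 4·2 + 3)/6 = 12/6 = 2; σ²_Task 2 = ((3−1)/6)² = 0.111
te_Task 3 = (6 + 4·7 + 8)/6 = 42/6 = 7; σ²_Task 3 = ((8−6)/6)² = 0.111
te_Task 4 = (8 + 4·10 + 12)/6 = 60/6 = 10; σ²_Task 4 = ((12−8)/6)² = 0.444
te_Task 5 = (3 + 4·7 + 23)/6 = 54/6 = 9; σ²_Task 5 = ((23−3)/6)² = 11.111
te_Task 6 = (6 + 4·10 + 14)/6 = 60/6 = 10; σ²_Task 6 = ((14−6)/6)² = 1.778
te_Task 7 = (5 + 4·8 + 17)/6 = 54/6 = 9; σ²_Task 7 = ((17−5)/6)² = 4.000
te_Task 8 = (2 + 4·8 + 14)/6 = 48/6 = 8; σ²_Task 8 = ((14−2)/6)² = 4.000

Forward pass:
ES_Task 1 = 0; EF_Task 1 = 6
ES_Task 2 = 0; EF_Task 2 = 2
ES_Task 3 = 2; EF_Task 3 = 2+7 = 9
ES_Task 4 = 6; EF_Task 4 = 6+10 = 16
ES_Task 5 = max(EF_Task 1=6, EF_Task 2=2) = 6; EF_Task 5 = 6+9 = 15
ES_Task 6 = 2; EF_Task 6 = 2+10 = 12
ES_Task 7 = max(EF_Task 1=6, EF_Task 6=12) = 12; EF_Task 7 = 12+9 = 21
ES_Task 8 = max(EF_Task 3=9, EF_Task 4=16, EF_Task 5=15, EF_Task 7=21) = 21; EF_Task 8 = 21+8 = 29
Expected project duration μ = 29 days. Critical path: Task 2 → Task 6 → Task 7 → Task 8.

Variance along critical path = 0.111 + 1.778 + 4.000 + 4.000 = 9.889; σ = √9.889 = 3.145 days.
Z = (31 − 29) / 3.145 = 0.636
P(T ≤ 31) = Φ(0.636) ≈ 0.738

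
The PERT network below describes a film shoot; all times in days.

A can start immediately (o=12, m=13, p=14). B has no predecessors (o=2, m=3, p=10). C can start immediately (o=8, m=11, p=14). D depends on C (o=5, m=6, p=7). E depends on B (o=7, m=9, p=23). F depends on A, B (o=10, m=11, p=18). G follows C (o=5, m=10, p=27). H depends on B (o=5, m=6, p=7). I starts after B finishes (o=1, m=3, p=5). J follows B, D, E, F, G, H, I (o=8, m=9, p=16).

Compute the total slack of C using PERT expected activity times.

te_A = (12 + 4·13 + 14)/6 = 78/6 = 13
te_B = (2 + 4·3 + 10)/6 = 24/6 = 4
te_C = (8 + 4·11 + 14)/6 = 66/6 = 11
te_D = (5 + 4·6 + 7)/6 = 36/6 = 6
te_E = (7 + 4·9 + 23)/6 = 66/6 = 11
te_F = (10 + 4·11 + 18)/6 = 72/6 = 12
te_G = (5 + 4·10 + 27)/6 = 72/6 = 12
te_H = (5 + 4·6 + 7)/6 = 36/6 = 6
te_I = (1 + 4·3 + 5)/6 = 18/6 = 3
te_J = (8 + 4·9 + 16)/6 = 60/6 = 10

Forward pass:
ES_A = 0; EF_A = 13
ES_B = 0; EF_B = 4
ES_C = 0; EF_C = 11
ES_D = 11; EF_D = 11+6 = 17
ES_E = 4; EF_E = 4+11 = 15
ES_F = max(EF_A=13, EF_B=4) = 13; EF_F = 13+12 = 25
ES_G = 11; EF_G = 11+12 = 23
ES_H = 4; EF_H = 4+6 = 10
ES_I = 4; EF_I = 4+3 = 7
ES_J = max(EF_B=4, EF_D=17, EF_E=15, EF_F=25, EF_G=23, EF_H=10, EF_I=7) = 25; EF_J = 25+10 = 35
Expected project duration μ = 35 days. Critical path: A → F → J.

Backward pass:
LF_J = 35; LS_J = 35−10 = 25
LF_I = LS_J = 25; LS_I = 25−3 = 22
LF_H = LS_J = 25; LS_H = 25−6 = 19
LF_G = LS_J = 25; LS_G = 25−12 = 13
LF_F = LS_J = 25; LS_F = 25−12 = 13
LF_E = LS_J = 25; LS_E = 25−11 = 14
LF_D = LS_J = 25; LS_D = 25−6 = 19
LF_C = min(LS_D=19, LS_G=13) = 13; LS_C = 13−11 = 2
LF_B = min(LS_E=14, LS_F=13, LS_H=19, LS_I=22, LS_J=25) = 13; LS_B = 13−4 = 9
LF_A = LS_F = 13; LS_A = 13−13 = 0
Slack_C = LS_C − ES_C = 2 − 0 = 2

2 days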